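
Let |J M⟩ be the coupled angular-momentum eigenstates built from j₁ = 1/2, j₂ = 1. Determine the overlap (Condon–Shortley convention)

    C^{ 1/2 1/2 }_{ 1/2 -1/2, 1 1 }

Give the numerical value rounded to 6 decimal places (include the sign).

-0.816497  (= −√(2/3))

√[2·1!0!1!/3! · 0!1!2!0!1!0!] = √(2/3)
  +(−1)^1/∏(1,0,0,1,0,0)! = -1  (running -1)
⟨..|..⟩ = √(2/3)·(-1) = -0.816497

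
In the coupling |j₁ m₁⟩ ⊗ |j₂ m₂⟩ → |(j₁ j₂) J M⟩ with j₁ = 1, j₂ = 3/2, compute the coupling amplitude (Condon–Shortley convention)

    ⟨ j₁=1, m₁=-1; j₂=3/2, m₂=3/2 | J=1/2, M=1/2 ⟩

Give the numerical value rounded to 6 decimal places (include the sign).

+√(1/2) ≈ +0.707107

triangle: 2!·0!·1!/4! = 2/24
(j±m)!: 0!·2!·3!·0!·1!·0! = 12
prefactor² = (2J+1)·Δ·N² = 2
  k=2: +1/(2!·0!·0!·1!·0!·0!) = 1/2
Σ = 1/2  ⇒  CG² = 2·1/2² = 1/2
CG = +√(1/2) = +0.707107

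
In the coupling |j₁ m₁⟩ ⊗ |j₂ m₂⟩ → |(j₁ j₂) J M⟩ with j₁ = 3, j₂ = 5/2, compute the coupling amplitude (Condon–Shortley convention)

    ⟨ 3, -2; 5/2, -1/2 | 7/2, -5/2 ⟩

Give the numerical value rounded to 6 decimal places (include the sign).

√[8·2!4!3!/10! · 1!5!2!3!1!6!] = √(4608/7)
  +(−1)^1/∏(1,1,4,1,0,2)! = -1/48  (running -1/48)
  +(−1)^2/∏(2,0,3,0,1,3)! = 1/72  (running -1/144)
⟨..|..⟩ = √(4608/7)·(-1/144) = -0.178174

-0.178174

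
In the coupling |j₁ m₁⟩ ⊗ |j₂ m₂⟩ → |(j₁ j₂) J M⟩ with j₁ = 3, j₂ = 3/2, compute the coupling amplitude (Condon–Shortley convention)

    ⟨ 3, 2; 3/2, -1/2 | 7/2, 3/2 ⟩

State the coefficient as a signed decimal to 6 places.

+√(3/7) ≈ +0.654654

√[8·1!5!2!/9! · 5!1!1!2!5!2!] = √(6400/21)
  +(−1)^0/∏(0,1,1,1,4,1)! = 1/24  (running 1/24)
  +(−1)^1/∏(1,0,0,0,5,2)! = -1/240  (running 3/80)
⟨..|..⟩ = √(6400/21)·(3/80) = +0.654654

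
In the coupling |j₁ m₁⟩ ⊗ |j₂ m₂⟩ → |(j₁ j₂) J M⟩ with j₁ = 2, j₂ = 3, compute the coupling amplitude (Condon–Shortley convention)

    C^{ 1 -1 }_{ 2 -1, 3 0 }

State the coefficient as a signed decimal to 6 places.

-0.292770  (= −√(3/35))

triangle: 4!×0!×2!/7! = 48/5040
(j±m)!: 1!×3!×3!×3!×0!×2! = 432
prefactor² = (2J+1)×Δ×N² = 432/35
  k=3: −1/(3!×1!×0!×0!×0!×2!) = -1/12
Σ = -1/12  ⇒  CG² = 432/35×(-1/12)² = 3/35
CG = −√(3/35) = -0.292770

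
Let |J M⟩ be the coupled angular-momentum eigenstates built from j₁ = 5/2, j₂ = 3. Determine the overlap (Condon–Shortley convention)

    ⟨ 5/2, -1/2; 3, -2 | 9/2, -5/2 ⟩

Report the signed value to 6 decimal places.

√[10·1!4!5!/11! · 2!3!1!5!2!7!] = √(115200/11)
  +(−1)^0/∏(0,1,3,1,1,4)! = 1/144  (running 1/144)
  +(−1)^1/∏(1,0,2,0,2,5)! = -1/480  (running 7/1440)
⟨..|..⟩ = √(115200/11)·(7/1440) = +0.497468

+0.497468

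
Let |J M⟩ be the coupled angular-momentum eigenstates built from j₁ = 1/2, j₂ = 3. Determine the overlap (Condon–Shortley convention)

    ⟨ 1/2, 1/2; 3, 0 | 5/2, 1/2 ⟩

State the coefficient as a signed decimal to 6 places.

+√(3/7) = +0.654654

√[6·1!0!5!/7! · 1!0!3!3!3!2!] = √(432/7)
  +(−1)^0/∏(0,1,0,3,0,2)! = 1/12  (running 1/12)
⟨..|..⟩ = √(432/7)·(1/12) = +0.654654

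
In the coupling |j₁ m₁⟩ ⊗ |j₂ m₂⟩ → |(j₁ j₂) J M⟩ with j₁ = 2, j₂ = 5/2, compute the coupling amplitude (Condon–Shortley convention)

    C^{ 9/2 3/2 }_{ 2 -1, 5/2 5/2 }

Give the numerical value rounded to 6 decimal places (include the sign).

+√(1/21) ≈ +0.218218

j₁+j₂−J=0  J+j₁−j₂=4  J−j₁+j₂=5  j₁+j₂+J+1=10
(j₁±m₁, j₂±m₂, J±M) = (1,3,5,0,6,3)
P² = 172800/7
sum k=0..0:
  [0] +1/720 = 1/720
S = 1/720
C² = P²·S² = 1/21 ; C = +0.218218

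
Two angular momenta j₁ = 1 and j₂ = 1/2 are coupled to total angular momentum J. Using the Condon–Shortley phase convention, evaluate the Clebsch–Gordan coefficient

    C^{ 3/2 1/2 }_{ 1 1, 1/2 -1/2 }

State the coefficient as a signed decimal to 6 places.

+0.577350

√[4·0!2!1!/4! · 2!0!0!1!2!1!] = √(4/3)
  +(−1)^0/∏(0,0,0,0,2,1)! = 1/2  (running 1/2)
⟨..|..⟩ = √(4/3)·(1/2) = +0.577350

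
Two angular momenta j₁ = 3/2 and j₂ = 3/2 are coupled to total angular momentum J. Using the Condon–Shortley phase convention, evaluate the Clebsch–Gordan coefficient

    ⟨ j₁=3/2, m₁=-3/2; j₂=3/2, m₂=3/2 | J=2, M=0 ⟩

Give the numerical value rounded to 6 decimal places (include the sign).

triangle: 1!·2!·2!/6! = 4/720
(j±m)!: 0!·3!·3!·0!·2!·2! = 144
prefactor² = (2J+1)·Δ·N² = 4
  k=1: −1/(1!·0!·2!·2!·0!·0!) = -1/4
Σ = -1/4  ⇒  CG² = 4·(-1/4)² = 1/4
CG = −√(1/4) = -0.500000

-0.500000  (= −√(1/4))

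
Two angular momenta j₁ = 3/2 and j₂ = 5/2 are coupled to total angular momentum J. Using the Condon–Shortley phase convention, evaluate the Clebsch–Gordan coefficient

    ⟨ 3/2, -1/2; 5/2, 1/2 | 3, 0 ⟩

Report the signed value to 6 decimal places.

−√(1/5) ≈ -0.447214

√[7·1!2!4!/8! · 1!2!3!2!3!3!] = √(36/5)
  +(−1)^0/∏(0,1,2,3,0,1)! = 1/12  (running 1/12)
  +(−1)^1/∏(1,0,1,2,1,2)! = -1/4  (running -1/6)
⟨..|..⟩ = √(36/5)·(-1/6) = -0.447214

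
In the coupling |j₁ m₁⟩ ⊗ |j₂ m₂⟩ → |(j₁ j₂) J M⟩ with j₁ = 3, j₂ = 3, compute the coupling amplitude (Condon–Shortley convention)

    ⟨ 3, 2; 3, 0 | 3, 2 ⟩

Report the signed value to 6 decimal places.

-0.408248

j₁+j₂−J=3  J+j₁−j₂=3  J−j₁+j₂=3  j₁+j₂+J+1=10
(j₁±m₁, j₂±m₂, J±M) = (5,1,3,3,5,1)
P² = 216
sum k=0..1:
  [0] +1/72 = 1/72
  [1] −1/24 = -1/24
S = -1/36
C² = P²·S² = 1/6 ; C = -0.408248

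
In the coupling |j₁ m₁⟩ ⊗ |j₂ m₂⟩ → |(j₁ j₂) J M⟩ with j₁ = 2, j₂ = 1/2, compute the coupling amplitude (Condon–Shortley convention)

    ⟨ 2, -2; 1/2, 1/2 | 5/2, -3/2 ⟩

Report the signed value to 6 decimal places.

+0.447214

triangle: 0!·4!·1!/6! = 24/720
(j±m)!: 0!·4!·1!·0!·1!·4! = 576
prefactor² = (2J+1)·Δ·N² = 576/5
  k=0: +1/(0!·0!·4!·1!·0!·0!) = 1/24
Σ = 1/24  ⇒  CG² = 576/5·1/24² = 1/5
CG = +√(1/5) = +0.447214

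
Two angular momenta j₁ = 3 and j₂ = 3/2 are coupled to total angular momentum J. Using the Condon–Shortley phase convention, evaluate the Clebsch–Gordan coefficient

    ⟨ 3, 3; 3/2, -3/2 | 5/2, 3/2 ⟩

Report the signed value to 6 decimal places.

triangle: 2!*4!*1!/8! = 48/40320
(j±m)!: 6!*0!*0!*3!*4!*1! = 103680
prefactor² = (2J+1)*Δ*N² = 5184/7
  k=0: +1/(0!*2!*0!*0!*4!*1!) = 1/48
Σ = 1/48  ⇒  CG² = 5184/7*1/48² = 9/28
CG = +√(9/28) = +0.566947

+√(9/28) ≈ +0.566947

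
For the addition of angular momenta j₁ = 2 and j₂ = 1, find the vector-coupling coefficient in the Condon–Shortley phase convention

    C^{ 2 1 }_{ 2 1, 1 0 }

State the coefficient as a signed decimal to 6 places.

+√(1/6) = +0.408248

√[5·1!3!1!/6! · 3!1!1!1!3!1!] = √(3/2)
  +(−1)^0/∏(0,1,1,1,2,0)! = 1/2  (running 1/2)
  +(−1)^1/∏(1,0,0,0,3,1)! = -1/6  (running 1/3)
⟨..|..⟩ = √(3/2)·(1/3) = +0.408248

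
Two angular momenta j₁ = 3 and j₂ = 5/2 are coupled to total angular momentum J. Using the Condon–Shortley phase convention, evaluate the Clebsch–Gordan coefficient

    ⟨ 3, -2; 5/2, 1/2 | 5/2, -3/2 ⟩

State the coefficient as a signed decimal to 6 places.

+√(1/14) = +0.267261

triangle: 3!·3!·2!/9! = 72/362880
(j±m)!: 1!·5!·3!·2!·1!·4! = 34560
prefactor² = (2J+1)·Δ·N² = 288/7
  k=2: +1/(2!·1!·3!·1!·0!·1!) = 1/12
  k=3: −1/(3!·0!·2!·0!·1!·2!) = -1/24
Σ = 1/24  ⇒  CG² = 288/7·1/24² = 1/14
CG = +√(1/14) = +0.267261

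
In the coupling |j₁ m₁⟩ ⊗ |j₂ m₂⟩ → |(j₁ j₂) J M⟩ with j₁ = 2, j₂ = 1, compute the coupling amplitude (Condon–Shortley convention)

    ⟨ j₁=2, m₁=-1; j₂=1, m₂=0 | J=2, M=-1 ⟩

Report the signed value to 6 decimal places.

j₁+j₂−J=1  J+j₁−j₂=3  J−j₁+j₂=1  j₁+j₂+J+1=6
(j₁±m₁, j₂±m₂, J±M) = (1,3,1,1,1,3)
P² = 3/2
sum k=0..1:
  [0] +1/6 = 1/6
  [1] −1/2 = -1/2
S = -1/3
C² = P²·S² = 1/6 ; C = -0.408248

−√(1/6) = -0.408248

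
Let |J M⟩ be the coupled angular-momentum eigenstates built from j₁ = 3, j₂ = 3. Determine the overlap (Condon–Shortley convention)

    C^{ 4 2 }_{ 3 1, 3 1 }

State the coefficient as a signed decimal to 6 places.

√[9·2!4!4!/11! · 4!2!4!2!6!2!] = √(331776/385)
  +(−1)^0/∏(0,2,2,4,2,0)! = 1/192  (running 1/192)
  +(−1)^1/∏(1,1,1,3,3,1)! = -1/36  (running -13/576)
  +(−1)^2/∏(2,0,0,2,4,2)! = 1/192  (running -5/288)
⟨..|..⟩ = √(331776/385)·(-5/288) = -0.509647

-0.509647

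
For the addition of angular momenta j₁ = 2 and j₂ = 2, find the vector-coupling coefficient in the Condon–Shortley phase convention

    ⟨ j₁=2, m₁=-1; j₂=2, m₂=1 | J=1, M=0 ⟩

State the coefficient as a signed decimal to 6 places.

+√(1/10) = +0.316228

triangle: 3!·1!·1!/6! = 6/720
(j±m)!: 1!·3!·3!·1!·1!·1! = 36
prefactor² = (2J+1)·Δ·N² = 9/10
  k=2: +1/(2!·1!·1!·1!·0!·0!) = 1/2
  k=3: −1/(3!·0!·0!·0!·1!·1!) = -1/6
Σ = 1/3  ⇒  CG² = 9/10·1/3² = 1/10
CG = +√(1/10) = +0.316228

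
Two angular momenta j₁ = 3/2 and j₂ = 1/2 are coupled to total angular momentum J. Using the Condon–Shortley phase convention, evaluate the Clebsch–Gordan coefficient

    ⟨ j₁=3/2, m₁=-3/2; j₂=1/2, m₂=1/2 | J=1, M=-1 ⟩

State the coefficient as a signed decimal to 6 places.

−√(3/4) = -0.866025

triangle: 1!*2!*0!/4! = 2/24
(j±m)!: 0!*3!*1!*0!*0!*2! = 12
prefactor² = (2J+1)*Δ*N² = 3
  k=1: −1/(1!*0!*2!*0!*0!*0!) = -1/2
Σ = -1/2  ⇒  CG² = 3*(-1/2)² = 3/4
CG = −√(3/4) = -0.866025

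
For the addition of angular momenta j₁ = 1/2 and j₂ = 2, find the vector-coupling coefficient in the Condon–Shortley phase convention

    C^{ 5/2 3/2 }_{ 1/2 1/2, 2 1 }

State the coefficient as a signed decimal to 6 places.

triangle: 0!*1!*4!/6! = 24/720
(j±m)!: 1!*0!*3!*1!*4!*1! = 144
prefactor² = (2J+1)*Δ*N² = 144/5
  k=0: +1/(0!*0!*0!*3!*1!*1!) = 1/6
Σ = 1/6  ⇒  CG² = 144/5*1/6² = 4/5
CG = +√(4/5) = +0.894427

+0.894427  (= +√(4/5))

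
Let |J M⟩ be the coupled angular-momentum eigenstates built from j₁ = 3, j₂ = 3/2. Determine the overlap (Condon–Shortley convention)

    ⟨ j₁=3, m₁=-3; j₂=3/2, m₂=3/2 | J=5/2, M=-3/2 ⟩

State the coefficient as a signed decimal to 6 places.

triangle: 2!·4!·1!/8! = 48/40320
(j±m)!: 0!·6!·3!·0!·1!·4! = 103680
prefactor² = (2J+1)·Δ·N² = 5184/7
  k=2: +1/(2!·0!·4!·1!·0!·0!) = 1/48
Σ = 1/48  ⇒  CG² = 5184/7·1/48² = 9/28
CG = +√(9/28) = +0.566947

+0.566947  (= +√(9/28))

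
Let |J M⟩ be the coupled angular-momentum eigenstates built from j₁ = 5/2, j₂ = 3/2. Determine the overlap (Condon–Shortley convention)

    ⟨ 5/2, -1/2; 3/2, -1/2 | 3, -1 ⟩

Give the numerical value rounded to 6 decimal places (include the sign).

+0.129099

j₁+j₂−J=1  J+j₁−j₂=4  J−j₁+j₂=2  j₁+j₂+J+1=8
(j₁±m₁, j₂±m₂, J±M) = (2,3,1,2,2,4)
P² = 48/5
sum k=0..1:
  [0] +1/6 = 1/6
  [1] −1/8 = -1/8
S = 1/24
C² = P²·S² = 1/60 ; C = +0.129099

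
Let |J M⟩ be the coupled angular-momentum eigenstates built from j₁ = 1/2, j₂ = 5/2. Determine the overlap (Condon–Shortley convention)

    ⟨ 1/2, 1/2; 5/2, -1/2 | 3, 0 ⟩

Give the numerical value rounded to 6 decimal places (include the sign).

√[7·0!1!5!/7! · 1!0!2!3!3!3!] = √(72)
  +(−1)^0/∏(0,0,0,2,1,3)! = 1/12  (running 1/12)
⟨..|..⟩ = √(72)·(1/12) = +0.707107

+0.707107  (= +√(1/2))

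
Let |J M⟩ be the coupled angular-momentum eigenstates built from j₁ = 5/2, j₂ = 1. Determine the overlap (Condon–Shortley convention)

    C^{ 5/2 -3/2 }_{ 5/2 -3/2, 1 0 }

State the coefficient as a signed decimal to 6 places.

√[6·1!4!1!/7! · 1!4!1!1!1!4!] = √(576/35)
  +(−1)^0/∏(0,1,4,1,0,0)! = 1/24  (running 1/24)
  +(−1)^1/∏(1,0,3,0,1,1)! = -1/6  (running -1/8)
⟨..|..⟩ = √(576/35)·(-1/8) = -0.507093

-0.507093  (= −√(9/35))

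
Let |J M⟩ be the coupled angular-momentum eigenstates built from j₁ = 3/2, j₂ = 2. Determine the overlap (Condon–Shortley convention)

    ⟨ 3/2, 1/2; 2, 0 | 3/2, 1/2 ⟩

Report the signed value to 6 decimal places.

√[4·2!1!2!/6! · 2!1!2!2!2!1!] = √(16/45)
  +(−1)^0/∏(0,2,1,2,0,0)! = 1/4  (running 1/4)
  +(−1)^1/∏(1,1,0,1,1,1)! = -1  (running -3/4)
⟨..|..⟩ = √(16/45)·(-3/4) = -0.447214

−√(1/5) ≈ -0.447214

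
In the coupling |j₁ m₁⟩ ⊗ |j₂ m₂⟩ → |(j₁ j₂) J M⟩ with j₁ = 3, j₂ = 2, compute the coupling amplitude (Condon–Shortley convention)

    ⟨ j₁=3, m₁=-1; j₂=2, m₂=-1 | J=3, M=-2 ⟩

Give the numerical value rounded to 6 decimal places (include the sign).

−√(1/4) = -0.500000

j₁+j₂−J=2  J+j₁−j₂=4  J−j₁+j₂=2  j₁+j₂+J+1=9
(j₁±m₁, j₂±m₂, J±M) = (2,4,1,3,1,5)
P² = 64
sum k=0..1:
  [0] +1/48 = 1/48
  [1] −1/12 = -1/12
S = -1/16
C² = P²·S² = 1/4 ; C = -0.500000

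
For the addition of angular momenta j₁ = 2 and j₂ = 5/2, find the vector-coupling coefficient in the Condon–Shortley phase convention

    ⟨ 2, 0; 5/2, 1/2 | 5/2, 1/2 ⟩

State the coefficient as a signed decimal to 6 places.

−√(8/35) ≈ -0.478091

triangle: 2!×2!×3!/8! = 24/40320
(j±m)!: 2!×2!×3!×2!×3!×2! = 576
prefactor² = (2J+1)×Δ×N² = 72/35
  k=0: +1/(0!×2!×2!×3!×0!×0!) = 1/24
  k=1: −1/(1!×1!×1!×2!×1!×1!) = -1/2
  k=2: +1/(2!×0!×0!×1!×2!×2!) = 1/8
Σ = -1/3  ⇒  CG² = 72/35×(-1/3)² = 8/35
CG = −√(8/35) = -0.478091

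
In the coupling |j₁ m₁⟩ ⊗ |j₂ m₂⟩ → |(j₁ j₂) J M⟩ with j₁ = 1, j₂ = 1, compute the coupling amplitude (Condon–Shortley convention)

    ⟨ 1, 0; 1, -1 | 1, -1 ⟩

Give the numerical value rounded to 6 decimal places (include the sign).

√[3·1!1!1!/4! · 1!1!0!2!0!2!] = √(1/2)
  +(−1)^0/∏(0,1,1,0,0,1)! = 1  (running 1)
⟨..|..⟩ = √(1/2)·(1) = +0.707107

+√(1/2) ≈ +0.707107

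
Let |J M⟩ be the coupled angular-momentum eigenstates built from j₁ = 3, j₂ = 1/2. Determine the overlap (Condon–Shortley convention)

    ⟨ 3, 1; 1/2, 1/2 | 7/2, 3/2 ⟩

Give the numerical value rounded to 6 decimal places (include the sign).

+√(5/7) = +0.845154

√[8·0!6!1!/8! · 4!2!1!0!5!2!] = √(11520/7)
  +(−1)^0/∏(0,0,2,1,4,0)! = 1/48  (running 1/48)
⟨..|..⟩ = √(11520/7)·(1/48) = +0.845154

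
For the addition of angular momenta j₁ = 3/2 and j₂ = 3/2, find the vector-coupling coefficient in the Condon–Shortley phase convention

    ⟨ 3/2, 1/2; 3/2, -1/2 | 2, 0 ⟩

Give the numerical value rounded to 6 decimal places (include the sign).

triangle: 1!*2!*2!/6! = 4/720
(j±m)!: 2!*1!*1!*2!*2!*2! = 16
prefactor² = (2J+1)*Δ*N² = 4/9
  k=0: +1/(0!*1!*1!*1!*1!*1!) = 1
  k=1: −1/(1!*0!*0!*0!*2!*2!) = -1/4
Σ = 3/4  ⇒  CG² = 4/9*3/4² = 1/4
CG = +√(1/4) = +0.500000

+√(1/4) ≈ +0.500000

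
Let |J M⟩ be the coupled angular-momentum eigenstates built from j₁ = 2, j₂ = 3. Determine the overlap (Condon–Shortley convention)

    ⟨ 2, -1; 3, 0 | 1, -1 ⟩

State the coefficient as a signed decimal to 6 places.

−√(3/35) = -0.292770

j₁+j₂−J=4  J+j₁−j₂=0  J−j₁+j₂=2  j₁+j₂+J+1=7
(j₁±m₁, j₂±m₂, J±M) = (1,3,3,3,0,2)
P² = 432/35
sum k=3..3:
  [3] −1/12 = -1/12
S = -1/12
C² = P²·S² = 3/35 ; C = -0.292770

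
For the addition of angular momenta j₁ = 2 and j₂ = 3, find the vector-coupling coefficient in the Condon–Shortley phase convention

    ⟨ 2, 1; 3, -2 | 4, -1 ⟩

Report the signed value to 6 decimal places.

+√(7/20) = +0.591608

triangle: 1!*3!*5!/10! = 720/3628800
(j±m)!: 3!*1!*1!*5!*3!*5! = 518400
prefactor² = (2J+1)*Δ*N² = 6480/7
  k=0: +1/(0!*1!*1!*1!*2!*4!) = 1/48
  k=1: −1/(1!*0!*0!*0!*3!*5!) = -1/720
Σ = 7/360  ⇒  CG² = 6480/7*7/360² = 7/20
CG = +√(7/20) = +0.591608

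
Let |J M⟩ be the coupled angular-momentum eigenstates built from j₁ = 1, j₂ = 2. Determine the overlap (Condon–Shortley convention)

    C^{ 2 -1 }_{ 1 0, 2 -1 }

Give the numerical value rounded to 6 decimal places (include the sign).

√[5·1!1!3!/6! · 1!1!1!3!1!3!] = √(3/2)
  +(−1)^0/∏(0,1,1,1,0,2)! = 1/2  (running 1/2)
  +(−1)^1/∏(1,0,0,0,1,3)! = -1/6  (running 1/3)
⟨..|..⟩ = √(3/2)·(1/3) = +0.408248

+√(1/6) = +0.408248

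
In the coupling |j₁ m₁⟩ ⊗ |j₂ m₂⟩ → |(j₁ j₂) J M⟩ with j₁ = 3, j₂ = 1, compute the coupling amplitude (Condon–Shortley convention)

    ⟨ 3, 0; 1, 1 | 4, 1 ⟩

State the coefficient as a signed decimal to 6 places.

+0.597614

√[9·0!6!2!/9! · 3!3!2!0!5!3!] = √(12960/7)
  +(−1)^0/∏(0,0,3,2,3,0)! = 1/72  (running 1/72)
⟨..|..⟩ = √(12960/7)·(1/72) = +0.597614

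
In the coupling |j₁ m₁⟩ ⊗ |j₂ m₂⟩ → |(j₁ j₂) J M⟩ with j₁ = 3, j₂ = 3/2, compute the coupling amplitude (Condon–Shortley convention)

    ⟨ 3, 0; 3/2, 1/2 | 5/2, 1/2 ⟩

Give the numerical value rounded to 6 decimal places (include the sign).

j₁+j₂−J=2  J+j₁−j₂=4  J−j₁+j₂=1  j₁+j₂+J+1=8
(j₁±m₁, j₂±m₂, J±M) = (3,3,2,1,3,2)
P² = 216/35
sum k=1..2:
  [1] −1/4 = -1/4
  [2] +1/12 = 1/12
S = -1/6
C² = P²·S² = 6/35 ; C = -0.414039

-0.414039  (= −√(6/35))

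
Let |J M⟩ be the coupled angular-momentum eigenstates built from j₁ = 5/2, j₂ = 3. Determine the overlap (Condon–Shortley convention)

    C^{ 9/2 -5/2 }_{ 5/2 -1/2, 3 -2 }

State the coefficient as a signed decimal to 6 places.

j₁+j₂−J=1  J+j₁−j₂=4  J−j₁+j₂=5  j₁+j₂+J+1=11
(j₁±m₁, j₂±m₂, J±M) = (2,3,1,5,2,7)
P² = 115200/11
sum k=0..1:
  [0] +1/144 = 1/144
  [1] −1/480 = -1/480
S = 7/1440
C² = P²·S² = 49/198 ; C = +0.497468

+0.497468  (= +√(49/198))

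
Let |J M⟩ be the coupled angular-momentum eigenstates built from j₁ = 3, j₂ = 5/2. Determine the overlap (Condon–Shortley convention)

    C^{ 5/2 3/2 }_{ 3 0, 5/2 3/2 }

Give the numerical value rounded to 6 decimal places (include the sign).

j₁+j₂−J=3  J+j₁−j₂=3  J−j₁+j₂=2  j₁+j₂+J+1=9
(j₁±m₁, j₂±m₂, J±M) = (3,3,4,1,4,1)
P² = 864/35
sum k=2..3:
  [2] +1/8 = 1/8
  [3] −1/36 = -1/36
S = 7/72
C² = P²·S² = 7/30 ; C = +0.483046

+0.483046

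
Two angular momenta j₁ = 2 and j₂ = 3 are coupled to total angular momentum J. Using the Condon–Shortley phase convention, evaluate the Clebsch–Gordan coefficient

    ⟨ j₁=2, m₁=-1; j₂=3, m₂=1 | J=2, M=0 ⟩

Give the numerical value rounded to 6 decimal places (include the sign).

√[5·3!1!3!/8! · 1!3!4!2!2!2!] = √(36/7)
  +(−1)^2/∏(2,1,1,2,0,1)! = 1/4  (running 1/4)
  +(−1)^3/∏(3,0,0,1,1,2)! = -1/12  (running 1/6)
⟨..|..⟩ = √(36/7)·(1/6) = +0.377964

+0.377964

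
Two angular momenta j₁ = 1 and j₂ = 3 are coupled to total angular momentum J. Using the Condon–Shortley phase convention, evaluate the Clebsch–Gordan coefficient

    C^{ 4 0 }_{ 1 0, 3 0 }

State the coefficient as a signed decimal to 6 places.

+0.755929  (= +√(4/7))

triangle: 0!*2!*6!/9! = 1440/362880
(j±m)!: 1!*1!*3!*3!*4!*4! = 20736
prefactor² = (2J+1)*Δ*N² = 5184/7
  k=0: +1/(0!*0!*1!*3!*1!*3!) = 1/36
Σ = 1/36  ⇒  CG² = 5184/7*1/36² = 4/7
CG = +√(4/7) = +0.755929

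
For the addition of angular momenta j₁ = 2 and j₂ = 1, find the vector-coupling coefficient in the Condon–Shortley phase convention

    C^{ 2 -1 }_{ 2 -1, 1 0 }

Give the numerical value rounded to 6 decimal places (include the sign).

-0.408248

j₁+j₂−J=1  J+j₁−j₂=3  J−j₁+j₂=1  j₁+j₂+J+1=6
(j₁±m₁, j₂±m₂, J±M) = (1,3,1,1,1,3)
P² = 3/2
sum k=0..1:
  [0] +1/6 = 1/6
  [1] −1/2 = -1/2
S = -1/3
C² = P²·S² = 1/6 ; C = -0.408248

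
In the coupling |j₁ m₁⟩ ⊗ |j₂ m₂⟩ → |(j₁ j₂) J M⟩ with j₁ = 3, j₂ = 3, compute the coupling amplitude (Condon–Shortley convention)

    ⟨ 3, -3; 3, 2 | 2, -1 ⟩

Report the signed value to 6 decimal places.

triangle: 4!·2!·2!/9! = 96/362880
(j±m)!: 0!·6!·5!·1!·1!·3! = 518400
prefactor² = (2J+1)·Δ·N² = 4800/7
  k=4: +1/(4!·0!·2!·1!·0!·1!) = 1/48
Σ = 1/48  ⇒  CG² = 4800/7·1/48² = 25/84
CG = +√(25/84) = +0.545545

+√(25/84) = +0.545545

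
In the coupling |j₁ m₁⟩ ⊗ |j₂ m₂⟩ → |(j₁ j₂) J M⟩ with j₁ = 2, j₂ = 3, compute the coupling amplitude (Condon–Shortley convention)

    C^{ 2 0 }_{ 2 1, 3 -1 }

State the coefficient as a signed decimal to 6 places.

triangle: 3!*1!*3!/8! = 36/40320
(j±m)!: 3!*1!*2!*4!*2!*2! = 1152
prefactor² = (2J+1)*Δ*N² = 36/7
  k=0: +1/(0!*3!*1!*2!*0!*1!) = 1/12
  k=1: −1/(1!*2!*0!*1!*1!*2!) = -1/4
Σ = -1/6  ⇒  CG² = 36/7*(-1/6)² = 1/7
CG = −√(1/7) = -0.377964

-0.377964  (= −√(1/7))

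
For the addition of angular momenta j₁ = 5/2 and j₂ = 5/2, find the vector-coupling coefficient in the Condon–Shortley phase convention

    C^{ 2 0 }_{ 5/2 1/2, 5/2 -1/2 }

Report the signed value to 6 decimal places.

-0.436436

√[5·3!2!2!/8! · 3!2!2!3!2!2!] = √(12/7)
  +(−1)^0/∏(0,3,2,2,0,0)! = 1/24  (running 1/24)
  +(−1)^1/∏(1,2,1,1,1,1)! = -1/2  (running -11/24)
  +(−1)^2/∏(2,1,0,0,2,2)! = 1/8  (running -1/3)
⟨..|..⟩ = √(12/7)·(-1/3) = -0.436436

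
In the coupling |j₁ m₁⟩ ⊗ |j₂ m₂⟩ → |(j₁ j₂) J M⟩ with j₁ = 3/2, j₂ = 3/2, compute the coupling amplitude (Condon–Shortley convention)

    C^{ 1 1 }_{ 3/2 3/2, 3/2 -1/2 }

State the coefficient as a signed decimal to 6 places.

+√(3/10) ≈ +0.547723

√[3·2!1!1!/5! · 3!0!1!2!2!0!] = √(6/5)
  +(−1)^0/∏(0,2,0,1,1,0)! = 1/2  (running 1/2)
⟨..|..⟩ = √(6/5)·(1/2) = +0.547723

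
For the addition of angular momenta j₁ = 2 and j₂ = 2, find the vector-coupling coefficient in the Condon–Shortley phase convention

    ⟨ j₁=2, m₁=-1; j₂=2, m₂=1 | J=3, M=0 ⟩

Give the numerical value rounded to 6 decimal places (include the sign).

−√(2/5) ≈ -0.632456

j₁+j₂−J=1  J+j₁−j₂=3  J−j₁+j₂=3  j₁+j₂+J+1=8
(j₁±m₁, j₂±m₂, J±M) = (1,3,3,1,3,3)
P² = 81/10
sum k=0..1:
  [0] +1/36 = 1/36
  [1] −1/4 = -1/4
S = -2/9
C² = P²·S² = 2/5 ; C = -0.632456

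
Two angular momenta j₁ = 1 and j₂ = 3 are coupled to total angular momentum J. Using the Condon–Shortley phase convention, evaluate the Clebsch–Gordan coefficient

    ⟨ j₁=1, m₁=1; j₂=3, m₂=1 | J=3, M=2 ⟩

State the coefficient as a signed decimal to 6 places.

√[7·1!1!5!/8! · 2!0!4!2!5!1!] = √(240)
  +(−1)^0/∏(0,1,0,4,1,1)! = 1/24  (running 1/24)
⟨..|..⟩ = √(240)·(1/24) = +0.645497

+√(5/12) ≈ +0.645497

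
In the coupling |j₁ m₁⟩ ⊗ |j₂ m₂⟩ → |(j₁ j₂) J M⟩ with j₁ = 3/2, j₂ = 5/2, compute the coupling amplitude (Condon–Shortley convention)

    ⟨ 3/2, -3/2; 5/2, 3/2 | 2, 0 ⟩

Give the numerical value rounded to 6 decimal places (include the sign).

+√(3/7) = +0.654654

triangle: 2!·1!·3!/7! = 12/5040
(j±m)!: 0!·3!·4!·1!·2!·2! = 576
prefactor² = (2J+1)·Δ·N² = 48/7
  k=2: +1/(2!·0!·1!·2!·0!·1!) = 1/4
Σ = 1/4  ⇒  CG² = 48/7·1/4² = 3/7
CG = +√(3/7) = +0.654654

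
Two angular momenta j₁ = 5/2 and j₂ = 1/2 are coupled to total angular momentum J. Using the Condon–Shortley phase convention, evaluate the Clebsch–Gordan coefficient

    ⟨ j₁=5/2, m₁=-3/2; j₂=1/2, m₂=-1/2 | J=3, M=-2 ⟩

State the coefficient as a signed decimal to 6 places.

+√(5/6) ≈ +0.912871

√[7·0!5!1!/7! · 1!4!0!1!1!5!] = √(480)
  +(−1)^0/∏(0,0,4,0,1,1)! = 1/24  (running 1/24)
⟨..|..⟩ = √(480)·(1/24) = +0.912871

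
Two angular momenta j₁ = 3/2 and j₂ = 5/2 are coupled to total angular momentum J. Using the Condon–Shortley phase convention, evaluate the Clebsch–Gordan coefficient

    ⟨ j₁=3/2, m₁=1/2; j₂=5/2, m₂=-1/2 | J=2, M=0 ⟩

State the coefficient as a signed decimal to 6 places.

−√(1/14) = -0.267261

j₁+j₂−J=2  J+j₁−j₂=1  J−j₁+j₂=3  j₁+j₂+J+1=7
(j₁±m₁, j₂±m₂, J±M) = (2,1,2,3,2,2)
P² = 8/7
sum k=0..1:
  [0] +1/4 = 1/4
  [1] −1/2 = -1/2
S = -1/4
C² = P²·S² = 1/14 ; C = -0.267261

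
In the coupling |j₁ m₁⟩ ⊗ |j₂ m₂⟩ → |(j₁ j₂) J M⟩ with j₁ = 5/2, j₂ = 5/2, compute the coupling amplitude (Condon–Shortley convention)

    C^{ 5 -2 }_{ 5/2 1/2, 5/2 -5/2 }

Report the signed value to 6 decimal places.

√[11·0!5!5!/11! · 3!2!0!5!3!7!] = √(172800)
  +(−1)^0/∏(0,0,2,0,3,5)! = 1/1440  (running 1/1440)
⟨..|..⟩ = √(172800)·(1/1440) = +0.288675

+√(1/12) = +0.288675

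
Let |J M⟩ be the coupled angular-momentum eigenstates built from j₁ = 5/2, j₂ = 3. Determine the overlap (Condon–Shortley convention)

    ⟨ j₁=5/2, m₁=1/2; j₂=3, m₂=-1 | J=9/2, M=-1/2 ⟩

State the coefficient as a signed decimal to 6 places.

+√(160/693) = +0.480500

j₁+j₂−J=1  J+j₁−j₂=4  J−j₁+j₂=5  j₁+j₂+J+1=11
(j₁±m₁, j₂±m₂, J±M) = (3,2,2,4,4,5)
P² = 92160/77
sum k=0..1:
  [0] +1/48 = 1/48
  [1] −1/144 = -1/144
S = 1/72
C² = P²·S² = 160/693 ; C = +0.480500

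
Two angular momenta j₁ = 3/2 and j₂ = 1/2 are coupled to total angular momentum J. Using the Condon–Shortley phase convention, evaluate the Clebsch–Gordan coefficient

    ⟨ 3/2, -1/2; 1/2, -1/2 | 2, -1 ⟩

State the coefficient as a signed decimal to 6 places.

triangle: 0!·3!·1!/5! = 6/120
(j±m)!: 1!·2!·0!·1!·1!·3! = 12
prefactor² = (2J+1)·Δ·N² = 3
  k=0: +1/(0!·0!·2!·0!·1!·1!) = 1/2
Σ = 1/2  ⇒  CG² = 3·1/2² = 3/4
CG = +√(3/4) = +0.866025

+0.866025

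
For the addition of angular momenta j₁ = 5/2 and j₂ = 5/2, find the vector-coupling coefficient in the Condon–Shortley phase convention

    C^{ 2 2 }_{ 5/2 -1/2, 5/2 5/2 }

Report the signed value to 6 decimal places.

-0.422577

√[5·3!2!2!/8! · 2!3!5!0!4!0!] = √(720/7)
  +(−1)^3/∏(3,0,0,2,2,0)! = -1/24  (running -1/24)
⟨..|..⟩ = √(720/7)·(-1/24) = -0.422577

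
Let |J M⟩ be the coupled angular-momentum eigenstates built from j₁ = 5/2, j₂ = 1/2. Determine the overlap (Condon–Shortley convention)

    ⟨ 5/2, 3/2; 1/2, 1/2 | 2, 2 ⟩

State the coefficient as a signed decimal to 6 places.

-0.408248  (= −√(1/6))

√[5·1!4!0!/6! · 4!1!1!0!4!0!] = √(96)
  +(−1)^1/∏(1,0,0,0,4,0)! = -1/24  (running -1/24)
⟨..|..⟩ = √(96)·(-1/24) = -0.408248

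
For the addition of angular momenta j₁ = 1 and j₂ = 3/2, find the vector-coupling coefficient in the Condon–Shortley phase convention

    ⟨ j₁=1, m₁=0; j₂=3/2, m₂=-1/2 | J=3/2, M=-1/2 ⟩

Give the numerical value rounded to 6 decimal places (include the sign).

+0.258199  (= +√(1/15))

j₁+j₂−J=1  J+j₁−j₂=1  J−j₁+j₂=2  j₁+j₂+J+1=5
(j₁±m₁, j₂±m₂, J±M) = (1,1,1,2,1,2)
P² = 4/15
sum k=0..1:
  [0] +1/1 = 1
  [1] −1/2 = -1/2
S = 1/2
C² = P²·S² = 1/15 ; C = +0.258199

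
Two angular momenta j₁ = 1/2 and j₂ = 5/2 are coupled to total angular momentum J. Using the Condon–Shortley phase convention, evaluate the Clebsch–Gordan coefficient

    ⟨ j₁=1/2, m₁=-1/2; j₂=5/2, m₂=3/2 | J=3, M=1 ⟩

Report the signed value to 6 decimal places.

+0.577350

√[7·0!1!5!/7! · 0!1!4!1!4!2!] = √(192)
  +(−1)^0/∏(0,0,1,4,0,1)! = 1/24  (running 1/24)
⟨..|..⟩ = √(192)·(1/24) = +0.577350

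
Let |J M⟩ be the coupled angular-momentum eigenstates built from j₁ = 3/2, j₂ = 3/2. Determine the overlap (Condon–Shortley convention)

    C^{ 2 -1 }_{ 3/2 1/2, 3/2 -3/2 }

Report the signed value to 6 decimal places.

+√(1/2) ≈ +0.707107

√[5·1!2!2!/6! · 2!1!0!3!1!3!] = √(2)
  +(−1)^0/∏(0,1,1,0,1,2)! = 1/2  (running 1/2)
⟨..|..⟩ = √(2)·(1/2) = +0.707107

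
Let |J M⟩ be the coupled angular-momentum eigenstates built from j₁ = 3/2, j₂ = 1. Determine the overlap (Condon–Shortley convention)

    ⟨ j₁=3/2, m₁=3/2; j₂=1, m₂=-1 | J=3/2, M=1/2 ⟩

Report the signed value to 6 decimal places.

+0.632456

triangle: 1!×2!×1!/5! = 2/120
(j±m)!: 3!×0!×0!×2!×2!×1! = 24
prefactor² = (2J+1)×Δ×N² = 8/5
  k=0: +1/(0!×1!×0!×0!×2!×1!) = 1/2
Σ = 1/2  ⇒  CG² = 8/5×1/2² = 2/5
CG = +√(2/5) = +0.632456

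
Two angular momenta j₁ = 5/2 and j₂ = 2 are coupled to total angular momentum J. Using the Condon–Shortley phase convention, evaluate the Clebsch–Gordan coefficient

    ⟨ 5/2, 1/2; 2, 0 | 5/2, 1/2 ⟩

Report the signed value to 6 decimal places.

triangle: 2!·3!·2!/8! = 24/40320
(j±m)!: 3!·2!·2!·2!·3!·2! = 576
prefactor² = (2J+1)·Δ·N² = 72/35
  k=0: +1/(0!·2!·2!·2!·1!·0!) = 1/8
  k=1: −1/(1!·1!·1!·1!·2!·1!) = -1/2
  k=2: +1/(2!·0!·0!·0!·3!·2!) = 1/24
Σ = -1/3  ⇒  CG² = 72/35·(-1/3)² = 8/35
CG = −√(8/35) = -0.478091

−√(8/35) ≈ -0.478091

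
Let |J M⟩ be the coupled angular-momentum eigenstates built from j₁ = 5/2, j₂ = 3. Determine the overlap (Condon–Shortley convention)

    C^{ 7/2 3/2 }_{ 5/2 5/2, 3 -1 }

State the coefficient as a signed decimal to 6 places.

√[8·2!3!4!/10! · 5!0!2!4!5!2!] = √(6144/7)
  +(−1)^0/∏(0,2,0,2,3,2)! = 1/48  (running 1/48)
⟨..|..⟩ = √(6144/7)·(1/48) = +0.617213

+√(8/21) = +0.617213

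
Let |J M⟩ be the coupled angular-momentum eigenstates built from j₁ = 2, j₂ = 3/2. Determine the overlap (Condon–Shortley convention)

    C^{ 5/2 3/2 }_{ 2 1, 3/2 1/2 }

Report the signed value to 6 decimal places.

+√(1/35) = +0.169031

triangle: 1!*3!*2!/7! = 12/5040
(j±m)!: 3!*1!*2!*1!*4!*1! = 288
prefactor² = (2J+1)*Δ*N² = 144/35
  k=0: +1/(0!*1!*1!*2!*2!*0!) = 1/4
  k=1: −1/(1!*0!*0!*1!*3!*1!) = -1/6
Σ = 1/12  ⇒  CG² = 144/35*1/12² = 1/35
CG = +√(1/35) = +0.169031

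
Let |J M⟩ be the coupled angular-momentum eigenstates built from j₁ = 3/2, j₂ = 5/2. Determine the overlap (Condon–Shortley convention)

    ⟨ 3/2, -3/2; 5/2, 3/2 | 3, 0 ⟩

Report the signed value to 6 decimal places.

triangle: 1!×2!×4!/8! = 48/40320
(j±m)!: 0!×3!×4!×1!×3!×3! = 5184
prefactor² = (2J+1)×Δ×N² = 216/5
  k=1: −1/(1!×0!×2!×3!×0!×1!) = -1/12
Σ = -1/12  ⇒  CG² = 216/5×(-1/12)² = 3/10
CG = −√(3/10) = -0.547723

−√(3/10) = -0.547723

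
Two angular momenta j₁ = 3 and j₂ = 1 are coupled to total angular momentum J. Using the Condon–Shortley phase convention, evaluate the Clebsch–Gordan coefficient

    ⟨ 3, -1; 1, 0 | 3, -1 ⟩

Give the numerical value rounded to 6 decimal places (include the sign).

j₁+j₂−J=1  J+j₁−j₂=5  J−j₁+j₂=1  j₁+j₂+J+1=8
(j₁±m₁, j₂±m₂, J±M) = (2,4,1,1,2,4)
P² = 48
sum k=0..1:
  [0] +1/24 = 1/24
  [1] −1/12 = -1/12
S = -1/24
C² = P²·S² = 1/12 ; C = -0.288675

-0.288675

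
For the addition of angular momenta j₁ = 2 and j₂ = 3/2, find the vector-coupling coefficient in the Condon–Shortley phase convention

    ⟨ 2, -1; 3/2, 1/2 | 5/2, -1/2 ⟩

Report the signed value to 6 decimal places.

j₁+j₂−J=1  J+j₁−j₂=3  J−j₁+j₂=2  j₁+j₂+J+1=7
(j₁±m₁, j₂±m₂, J±M) = (1,3,2,1,2,3)
P² = 72/35
sum k=0..1:
  [0] +1/12 = 1/12
  [1] −1/2 = -1/2
S = -5/12
C² = P²·S² = 5/14 ; C = -0.597614

-0.597614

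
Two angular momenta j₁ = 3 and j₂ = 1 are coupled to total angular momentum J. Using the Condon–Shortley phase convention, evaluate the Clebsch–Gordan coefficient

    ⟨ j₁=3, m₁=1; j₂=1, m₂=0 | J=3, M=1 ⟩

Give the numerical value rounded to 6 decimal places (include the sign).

+0.288675  (= +√(1/12))

triangle: 1!*5!*1!/8! = 120/40320
(j±m)!: 4!*2!*1!*1!*4!*2! = 2304
prefactor² = (2J+1)*Δ*N² = 48
  k=0: +1/(0!*1!*2!*1!*3!*0!) = 1/12
  k=1: −1/(1!*0!*1!*0!*4!*1!) = -1/24
Σ = 1/24  ⇒  CG² = 48*1/24² = 1/12
CG = +√(1/12) = +0.288675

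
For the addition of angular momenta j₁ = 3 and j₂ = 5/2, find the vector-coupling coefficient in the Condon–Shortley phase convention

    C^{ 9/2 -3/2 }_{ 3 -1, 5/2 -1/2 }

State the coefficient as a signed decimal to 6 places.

√[10·1!5!4!/11! · 2!4!2!3!3!6!] = √(138240/77)
  +(−1)^0/∏(0,1,4,2,1,2)! = 1/96  (running 1/96)
  +(−1)^1/∏(1,0,3,1,2,3)! = -1/72  (running -1/288)
⟨..|..⟩ = √(138240/77)·(-1/288) = -0.147122

−√(5/231) ≈ -0.147122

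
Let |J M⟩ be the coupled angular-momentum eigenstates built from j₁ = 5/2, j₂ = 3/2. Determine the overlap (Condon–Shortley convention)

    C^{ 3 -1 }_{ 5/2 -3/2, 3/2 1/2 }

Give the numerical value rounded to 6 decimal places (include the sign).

triangle: 1!*4!*2!/8! = 48/40320
(j±m)!: 1!*4!*2!*1!*2!*4! = 2304
prefactor² = (2J+1)*Δ*N² = 96/5
  k=0: +1/(0!*1!*4!*2!*0!*0!) = 1/48
  k=1: −1/(1!*0!*3!*1!*1!*1!) = -1/6
Σ = -7/48  ⇒  CG² = 96/5*(-7/48)² = 49/120
CG = −√(49/120) = -0.639010

−√(49/120) = -0.639010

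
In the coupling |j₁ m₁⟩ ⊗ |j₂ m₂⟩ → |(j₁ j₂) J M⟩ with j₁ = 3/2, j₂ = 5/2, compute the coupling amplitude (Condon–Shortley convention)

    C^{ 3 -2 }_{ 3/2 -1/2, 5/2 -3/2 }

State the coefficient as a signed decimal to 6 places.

+0.288675

j₁+j₂−J=1  J+j₁−j₂=2  J−j₁+j₂=4  j₁+j₂+J+1=8
(j₁±m₁, j₂±m₂, J±M) = (1,2,1,4,1,5)
P² = 48
sum k=0..1:
  [0] +1/12 = 1/12
  [1] −1/24 = -1/24
S = 1/24
C² = P²·S² = 1/12 ; C = +0.288675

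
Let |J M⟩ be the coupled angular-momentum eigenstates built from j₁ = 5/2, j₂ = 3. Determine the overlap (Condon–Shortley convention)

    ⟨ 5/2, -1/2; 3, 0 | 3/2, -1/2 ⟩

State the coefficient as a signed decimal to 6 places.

+0.338062

j₁+j₂−J=4  J+j₁−j₂=1  J−j₁+j₂=2  j₁+j₂+J+1=8
(j₁±m₁, j₂±m₂, J±M) = (2,3,3,3,1,2)
P² = 144/35
sum k=2..3:
  [2] +1/4 = 1/4
  [3] −1/12 = -1/12
S = 1/6
C² = P²·S² = 4/35 ; C = +0.338062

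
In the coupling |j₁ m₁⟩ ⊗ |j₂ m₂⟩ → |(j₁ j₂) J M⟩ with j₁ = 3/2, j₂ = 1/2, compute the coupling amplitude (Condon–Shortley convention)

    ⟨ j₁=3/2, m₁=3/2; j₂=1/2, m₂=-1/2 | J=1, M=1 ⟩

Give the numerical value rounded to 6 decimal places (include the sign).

+0.866025  (= +√(3/4))

j₁+j₂−J=1  J+j₁−j₂=2  J−j₁+j₂=0  j₁+j₂+J+1=4
(j₁±m₁, j₂±m₂, J±M) = (3,0,0,1,2,0)
P² = 3
sum k=0..0:
  [0] +1/2 = 1/2
S = 1/2
C² = P²·S² = 3/4 ; C = +0.866025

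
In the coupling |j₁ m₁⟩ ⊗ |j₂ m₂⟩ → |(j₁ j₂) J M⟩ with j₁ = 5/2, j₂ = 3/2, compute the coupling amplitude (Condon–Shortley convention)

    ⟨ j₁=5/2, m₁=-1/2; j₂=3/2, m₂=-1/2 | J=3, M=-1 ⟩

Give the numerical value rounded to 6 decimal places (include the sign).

+0.129099

√[7·1!4!2!/8! · 2!3!1!2!2!4!] = √(48/5)
  +(−1)^0/∏(0,1,3,1,1,1)! = 1/6  (running 1/6)
  +(−1)^1/∏(1,0,2,0,2,2)! = -1/8  (running 1/24)
⟨..|..⟩ = √(48/5)·(1/24) = +0.129099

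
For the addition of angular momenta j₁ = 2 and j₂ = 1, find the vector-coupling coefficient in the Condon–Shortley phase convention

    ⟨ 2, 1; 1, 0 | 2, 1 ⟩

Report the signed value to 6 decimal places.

j₁+j₂−J=1  J+j₁−j₂=3  J−j₁+j₂=1  j₁+j₂+J+1=6
(j₁±m₁, j₂±m₂, J±M) = (3,1,1,1,3,1)
P² = 3/2
sum k=0..1:
  [0] +1/2 = 1/2
  [1] −1/6 = -1/6
S = 1/3
C² = P²·S² = 1/6 ; C = +0.408248

+√(1/6) ≈ +0.408248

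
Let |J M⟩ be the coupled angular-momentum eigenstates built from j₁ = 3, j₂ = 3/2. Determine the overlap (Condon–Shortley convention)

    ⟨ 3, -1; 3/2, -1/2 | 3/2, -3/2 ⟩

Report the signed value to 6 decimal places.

−√(4/35) = -0.338062

√[4·3!3!0!/7! · 2!4!1!2!0!3!] = √(576/35)
  +(−1)^1/∏(1,2,3,0,0,0)! = -1/12  (running -1/12)
⟨..|..⟩ = √(576/35)·(-1/12) = -0.338062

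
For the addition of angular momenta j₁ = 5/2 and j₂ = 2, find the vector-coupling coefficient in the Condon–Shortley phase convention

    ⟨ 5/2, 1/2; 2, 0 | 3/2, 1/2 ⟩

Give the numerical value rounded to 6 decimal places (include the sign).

-0.239046

j₁+j₂−J=3  J+j₁−j₂=2  J−j₁+j₂=1  j₁+j₂+J+1=7
(j₁±m₁, j₂±m₂, J±M) = (3,2,2,2,2,1)
P² = 32/35
sum k=1..2:
  [1] −1/2 = -1/2
  [2] +1/4 = 1/4
S = -1/4
C² = P²·S² = 2/35 ; C = -0.239046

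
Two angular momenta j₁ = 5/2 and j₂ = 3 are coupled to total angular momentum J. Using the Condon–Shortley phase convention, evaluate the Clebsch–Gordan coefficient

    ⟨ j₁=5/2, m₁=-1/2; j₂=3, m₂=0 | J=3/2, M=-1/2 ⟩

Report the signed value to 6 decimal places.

+√(4/35) = +0.338062

triangle: 4!·1!·2!/8! = 48/40320
(j±m)!: 2!·3!·3!·3!·1!·2! = 864
prefactor² = (2J+1)·Δ·N² = 144/35
  k=2: +1/(2!·2!·1!·1!·0!·1!) = 1/4
  k=3: −1/(3!·1!·0!·0!·1!·2!) = -1/12
Σ = 1/6  ⇒  CG² = 144/35·1/6² = 4/35
CG = +√(4/35) = +0.338062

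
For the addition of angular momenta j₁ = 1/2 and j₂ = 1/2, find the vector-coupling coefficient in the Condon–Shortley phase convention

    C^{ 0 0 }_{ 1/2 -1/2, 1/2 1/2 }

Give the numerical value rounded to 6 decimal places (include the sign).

−√(1/2) = -0.707107

j₁+j₂−J=1  J+j₁−j₂=0  J−j₁+j₂=0  j₁+j₂+J+1=2
(j₁±m₁, j₂±m₂, J±M) = (0,1,1,0,0,0)
P² = 1/2
sum k=1..1:
  [1] −1/1 = -1
S = -1
C² = P²·S² = 1/2 ; C = -0.707107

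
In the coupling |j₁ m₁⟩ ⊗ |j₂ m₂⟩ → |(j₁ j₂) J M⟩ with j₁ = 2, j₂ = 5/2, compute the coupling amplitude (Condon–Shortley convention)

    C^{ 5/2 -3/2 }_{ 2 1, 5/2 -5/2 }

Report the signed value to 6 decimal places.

+0.654654  (= +√(3/7))

j₁+j₂−J=2  J+j₁−j₂=2  J−j₁+j₂=3  j₁+j₂+J+1=8
(j₁±m₁, j₂±m₂, J±M) = (3,1,0,5,1,4)
P² = 432/7
sum k=0..0:
  [0] +1/12 = 1/12
S = 1/12
C² = P²·S² = 3/7 ; C = +0.654654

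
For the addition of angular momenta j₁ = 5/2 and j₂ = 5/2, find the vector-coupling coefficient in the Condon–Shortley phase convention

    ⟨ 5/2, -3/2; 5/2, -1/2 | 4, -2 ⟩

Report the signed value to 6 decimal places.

j₁+j₂−J=1  J+j₁−j₂=4  J−j₁+j₂=4  j₁+j₂+J+1=10
(j₁±m₁, j₂±m₂, J±M) = (1,4,2,3,2,6)
P² = 20736/35
sum k=0..1:
  [0] +1/96 = 1/96
  [1] −1/36 = -1/36
S = -5/288
C² = P²·S² = 5/28 ; C = -0.422577

−√(5/28) ≈ -0.422577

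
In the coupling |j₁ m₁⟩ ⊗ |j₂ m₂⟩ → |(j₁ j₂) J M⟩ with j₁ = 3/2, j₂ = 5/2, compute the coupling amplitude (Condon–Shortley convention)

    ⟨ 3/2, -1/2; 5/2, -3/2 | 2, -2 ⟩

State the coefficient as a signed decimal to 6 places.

−√(8/21) ≈ -0.617213

triangle: 2!*1!*3!/7! = 12/5040
(j±m)!: 1!*2!*1!*4!*0!*4! = 1152
prefactor² = (2J+1)*Δ*N² = 96/7
  k=1: −1/(1!*1!*1!*0!*0!*3!) = -1/6
Σ = -1/6  ⇒  CG² = 96/7*(-1/6)² = 8/21
CG = −√(8/21) = -0.617213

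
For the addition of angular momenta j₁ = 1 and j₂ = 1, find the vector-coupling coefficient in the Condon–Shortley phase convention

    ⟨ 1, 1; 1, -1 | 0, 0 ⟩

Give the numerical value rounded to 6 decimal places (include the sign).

j₁+j₂−J=2  J+j₁−j₂=0  J−j₁+j₂=0  j₁+j₂+J+1=3
(j₁±m₁, j₂±m₂, J±M) = (2,0,0,2,0,0)
P² = 4/3
sum k=0..0:
  [0] +1/2 = 1/2
S = 1/2
C² = P²·S² = 1/3 ; C = +0.577350

+√(1/3) = +0.577350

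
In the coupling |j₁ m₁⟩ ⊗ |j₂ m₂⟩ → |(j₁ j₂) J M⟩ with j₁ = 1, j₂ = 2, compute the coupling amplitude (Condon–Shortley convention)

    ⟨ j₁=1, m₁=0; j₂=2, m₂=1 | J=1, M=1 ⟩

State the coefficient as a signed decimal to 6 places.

√[3·2!0!2!/5! · 1!1!3!1!2!0!] = √(6/5)
  +(−1)^1/∏(1,1,0,2,0,0)! = -1/2  (running -1/2)
⟨..|..⟩ = √(6/5)·(-1/2) = -0.547723

-0.547723  (= −√(3/10))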